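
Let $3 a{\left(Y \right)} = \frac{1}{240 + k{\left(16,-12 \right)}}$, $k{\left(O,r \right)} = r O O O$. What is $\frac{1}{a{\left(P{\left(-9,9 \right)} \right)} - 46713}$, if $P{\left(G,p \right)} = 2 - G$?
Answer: $- \frac{146736}{6854478769} \approx -2.1407 \cdot 10^{-5}$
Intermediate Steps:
$k{\left(O,r \right)} = r O^{3}$ ($k{\left(O,r \right)} = O r O^{2} = r O^{3}$)
$a{\left(Y \right)} = - \frac{1}{146736}$ ($a{\left(Y \right)} = \frac{1}{3 \left(240 - 12 \cdot 16^{3}\right)} = \frac{1}{3 \left(240 - 49152\right)} = \frac{1}{3 \left(-48912\right)} = \frac{1}{3} \left(- \frac{1}{48912}\right) = - \frac{1}{146736}$)
$\frac{1}{a{\left(P{\left(-9,9 \right)} \right)} - 46713} = \frac{1}{- \frac{1}{146736} - 46713} = \frac{1}{- \frac{6854478769}{146736}} = - \frac{146736}{6854478769}$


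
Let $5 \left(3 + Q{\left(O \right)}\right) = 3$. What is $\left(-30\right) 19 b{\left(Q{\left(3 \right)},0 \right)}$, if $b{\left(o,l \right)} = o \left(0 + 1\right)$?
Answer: $1368$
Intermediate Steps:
$Q{\left(O \right)} = - \frac{12}{5}$ ($Q{\left(O \right)} = -3 + \frac{1}{5} \cdot 3 = -3 + \frac{3}{5} = - \frac{12}{5}$)
$b{\left(o,l \right)} = o$ ($b{\left(o,l \right)} = o 1 = o$)
$\left(-30\right) 19 b{\left(Q{\left(3 \right)},0 \right)} = \left(-30\right) 19 \left(- \frac{12}{5}\right) = \left(-570\right) \left(- \frac{12}{5}\right) = 1368$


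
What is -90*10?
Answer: -900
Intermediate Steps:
-90*10 = -18*50 = -900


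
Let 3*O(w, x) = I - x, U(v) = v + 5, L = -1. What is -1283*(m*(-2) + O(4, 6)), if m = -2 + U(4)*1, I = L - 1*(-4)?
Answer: 19245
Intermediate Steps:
I = 3 (I = -1 - 1*(-4) = -1 + 4 = 3)
U(v) = 5 + v
m = 7 (m = -2 + (5 + 4)*1 = -2 + 9*1 = -2 + 9 = 7)
O(w, x) = 1 - x/3 (O(w, x) = (3 - x)/3 = 1 - x/3)
-1283*(m*(-2) + O(4, 6)) = -1283*(7*(-2) + (1 - ⅓*6)) = -1283*(-14 + (1 - 2)) = -1283*(-14 - 1) = -1283*(-15) = 19245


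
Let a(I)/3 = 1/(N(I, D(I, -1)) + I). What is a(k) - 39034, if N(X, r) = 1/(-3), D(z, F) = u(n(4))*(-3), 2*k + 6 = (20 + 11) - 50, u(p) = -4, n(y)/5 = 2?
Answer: -3005636/77 ≈ -39034.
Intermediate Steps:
n(y) = 10 (n(y) = 5*2 = 10)
k = -25/2 (k = -3 + ((20 + 11) - 50)/2 = -3 + (31 - 50)/2 = -3 + (½)*(-19) = -3 - 19/2 = -25/2 ≈ -12.500)
D(z, F) = 12 (D(z, F) = -4*(-3) = 12)
N(X, r) = -⅓ (N(X, r) = 1*(-⅓) = -⅓)
a(I) = 3/(-⅓ + I)
a(k) - 39034 = 9/(-1 + 3*(-25/2)) - 39034 = 9/(-1 - 75/2) - 39034 = 9/(-77/2) - 39034 = 9*(-2/77) - 39034 = -18/77 - 39034 = -3005636/77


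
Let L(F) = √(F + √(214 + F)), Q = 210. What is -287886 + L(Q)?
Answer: -287886 + √(210 + 2*√106) ≈ -2.8787e+5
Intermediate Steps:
-287886 + L(Q) = -287886 + √(210 + √(214 + 210)) = -287886 + √(210 + √424) = -287886 + √(210 + 2*√106)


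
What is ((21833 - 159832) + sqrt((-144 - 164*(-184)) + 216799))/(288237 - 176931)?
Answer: -137999/111306 + sqrt(246831)/111306 ≈ -1.2354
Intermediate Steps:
((21833 - 159832) + sqrt((-144 - 164*(-184)) + 216799))/(288237 - 176931) = (-137999 + sqrt((-144 + 30176) + 216799))/111306 = (-137999 + sqrt(30032 + 216799))*(1/111306) = (-137999 + sqrt(246831))*(1/111306) = -137999/111306 + sqrt(246831)/111306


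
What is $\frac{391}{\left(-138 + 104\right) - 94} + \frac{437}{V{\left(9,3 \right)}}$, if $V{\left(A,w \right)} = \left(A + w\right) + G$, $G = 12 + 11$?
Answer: $\frac{42251}{4480} \approx 9.431$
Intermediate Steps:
$G = 23$
$V{\left(A,w \right)} = 23 + A + w$ ($V{\left(A,w \right)} = \left(A + w\right) + 23 = 23 + A + w$)
$\frac{391}{\left(-138 + 104\right) - 94} + \frac{437}{V{\left(9,3 \right)}} = \frac{391}{\left(-138 + 104\right) - 94} + \frac{437}{23 + 9 + 3} = \frac{391}{-34 - 94} + \frac{437}{35} = \frac{391}{-128} + 437 \cdot \frac{1}{35} = 391 \left(- \frac{1}{128}\right) + \frac{437}{35} = - \frac{391}{128} + \frac{437}{35} = \frac{42251}{4480}$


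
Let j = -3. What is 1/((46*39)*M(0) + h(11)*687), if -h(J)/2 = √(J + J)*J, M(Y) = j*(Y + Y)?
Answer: -√22/332508 ≈ -1.4106e-5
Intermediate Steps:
M(Y) = -6*Y (M(Y) = -3*(Y + Y) = -6*Y)
h(J) = -2*√2*J^(3/2) (h(J) = -2*√(J + J)*J = -2*√(2*J)*J = -2*√2*√J*J = -2*√2*J^(3/2))
1/((46*39)*M(0) + h(11)*687) = 1/((46*39)*(-6*0) - 2*√2*11^(3/2)*687) = 1/(1794*0 - 2*√2*11*√11*687) = 1/(0 - 22*√22*687) = 1/(0 - 15114*√22) = 1/(-15114*√22) = -√22/332508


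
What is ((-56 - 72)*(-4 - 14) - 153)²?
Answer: 4626801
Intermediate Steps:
((-56 - 72)*(-4 - 14) - 153)² = (-128*(-18) - 153)² = (2304 - 153)² = 2151² = 4626801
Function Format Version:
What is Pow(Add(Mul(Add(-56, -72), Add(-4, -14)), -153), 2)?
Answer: 4626801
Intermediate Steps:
Pow(Add(Mul(Add(-56, -72), Add(-4, -14)), -153), 2) = Pow(Add(Mul(-128, -18), -153), 2) = Pow(Add(2304, -153), 2) = Pow(2151, 2) = 4626801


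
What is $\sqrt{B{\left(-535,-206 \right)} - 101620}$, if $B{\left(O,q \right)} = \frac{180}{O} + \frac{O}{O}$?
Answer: $\frac{3 i \sqrt{129271087}}{107} \approx 318.78 i$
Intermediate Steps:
$B{\left(O,q \right)} = 1 + \frac{180}{O}$ ($B{\left(O,q \right)} = \frac{180}{O} + 1 = 1 + \frac{180}{O}$)
$\sqrt{B{\left(-535,-206 \right)} - 101620} = \sqrt{\frac{180 - 535}{-535} - 101620} = \sqrt{\left(- \frac{1}{535}\right) \left(-355\right) - 101620} = \sqrt{\frac{71}{107} - 101620} = \sqrt{- \frac{10873269}{107}} = \frac{3 i \sqrt{129271087}}{107}$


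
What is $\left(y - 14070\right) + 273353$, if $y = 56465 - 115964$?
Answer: $199784$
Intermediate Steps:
$y = -59499$ ($y = 56465 - 115964 = -59499$)
$\left(y - 14070\right) + 273353 = \left(-59499 - 14070\right) + 273353 = -73569 + 273353 = 199784$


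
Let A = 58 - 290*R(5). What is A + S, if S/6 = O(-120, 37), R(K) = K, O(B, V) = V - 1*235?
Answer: -2580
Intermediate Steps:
O(B, V) = -235 + V (O(B, V) = V - 235 = -235 + V)
A = -1392 (A = 58 - 290*5 = 58 - 1450 = -1392)
S = -1188 (S = 6*(-235 + 37) = 6*(-198) = -1188)
A + S = -1392 - 1188 = -2580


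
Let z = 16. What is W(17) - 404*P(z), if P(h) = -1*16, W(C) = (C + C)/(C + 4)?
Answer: 135778/21 ≈ 6465.6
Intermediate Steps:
W(C) = 2*C/(4 + C) (W(C) = (2*C)/(4 + C) = 2*C/(4 + C))
P(h) = -16
W(17) - 404*P(z) = 2*17/(4 + 17) - 404*(-16) = 2*17/21 + 6464 = 2*17*(1/21) + 6464 = 34/21 + 6464 = 135778/21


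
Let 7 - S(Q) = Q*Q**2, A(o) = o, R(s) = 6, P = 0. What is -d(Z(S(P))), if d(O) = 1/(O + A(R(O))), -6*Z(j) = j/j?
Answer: -6/35 ≈ -0.17143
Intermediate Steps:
S(Q) = 7 - Q**3 (S(Q) = 7 - Q*Q**2 = 7 - Q**3)
Z(j) = -1/6 (Z(j) = -j/(6*j) = -1/6*1 = -1/6)
d(O) = 1/(6 + O) (d(O) = 1/(O + 6) = 1/(6 + O))
-d(Z(S(P))) = -1/(6 - 1/6) = -1/35/6 = -1*6/35 = -6/35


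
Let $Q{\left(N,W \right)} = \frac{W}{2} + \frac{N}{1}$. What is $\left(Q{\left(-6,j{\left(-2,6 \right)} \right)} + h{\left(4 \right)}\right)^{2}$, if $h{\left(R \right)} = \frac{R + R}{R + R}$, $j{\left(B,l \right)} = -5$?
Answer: $\frac{225}{4} \approx 56.25$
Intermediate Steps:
$h{\left(R \right)} = 1$ ($h{\left(R \right)} = \frac{2 R}{2 R} = 2 R \frac{1}{2 R} = 1$)
$Q{\left(N,W \right)} = N + \frac{W}{2}$ ($Q{\left(N,W \right)} = W \frac{1}{2} + N 1 = \frac{W}{2} + N = N + \frac{W}{2}$)
$\left(Q{\left(-6,j{\left(-2,6 \right)} \right)} + h{\left(4 \right)}\right)^{2} = \left(\left(-6 + \frac{1}{2} \left(-5\right)\right) + 1\right)^{2} = \left(\left(-6 - \frac{5}{2}\right) + 1\right)^{2} = \left(- \frac{17}{2} + 1\right)^{2} = \left(- \frac{15}{2}\right)^{2} = \frac{225}{4}$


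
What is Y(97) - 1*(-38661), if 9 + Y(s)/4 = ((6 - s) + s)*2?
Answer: 38673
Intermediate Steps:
Y(s) = 12 (Y(s) = -36 + 4*(((6 - s) + s)*2) = -36 + 4*(6*2) = -36 + 4*12 = -36 + 48 = 12)
Y(97) - 1*(-38661) = 12 - 1*(-38661) = 12 + 38661 = 38673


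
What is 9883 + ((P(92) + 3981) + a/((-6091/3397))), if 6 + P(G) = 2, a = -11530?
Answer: 123588670/6091 ≈ 20290.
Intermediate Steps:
P(G) = -4 (P(G) = -6 + 2 = -4)
9883 + ((P(92) + 3981) + a/((-6091/3397))) = 9883 + ((-4 + 3981) - 11530/((-6091/3397))) = 9883 + (3977 - 11530/((-6091*1/3397))) = 9883 + (3977 - 11530/(-6091/3397)) = 9883 + (3977 - 11530*(-3397/6091)) = 9883 + (3977 + 39167410/6091) = 9883 + 63391317/6091 = 123588670/6091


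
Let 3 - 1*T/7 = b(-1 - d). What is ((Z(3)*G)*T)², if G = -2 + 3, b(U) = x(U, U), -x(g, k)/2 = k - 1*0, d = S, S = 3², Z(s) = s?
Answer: 127449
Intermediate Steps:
S = 9
d = 9
x(g, k) = -2*k (x(g, k) = -2*(k - 1*0) = -2*(k + 0) = -2*k)
b(U) = -2*U
G = 1
T = -119 (T = 21 - (-14)*(-1 - 1*9) = 21 - (-14)*(-1 - 9) = 21 - (-14)*(-10) = 21 - 7*20 = 21 - 140 = -119)
((Z(3)*G)*T)² = ((3*1)*(-119))² = (3*(-119))² = (-357)² = 127449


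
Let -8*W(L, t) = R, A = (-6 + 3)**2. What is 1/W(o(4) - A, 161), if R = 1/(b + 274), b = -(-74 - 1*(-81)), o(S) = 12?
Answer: -2136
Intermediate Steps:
b = -7 (b = -(-74 + 81) = -1*7 = -7)
A = 9 (A = (-3)**2 = 9)
R = 1/267 (R = 1/(-7 + 274) = 1/267 ≈ 0.0037453)
W(L, t) = -1/2136 (W(L, t) = -1/8*1/267 = -1/2136)
1/W(o(4) - A, 161) = 1/(-1/2136) = -2136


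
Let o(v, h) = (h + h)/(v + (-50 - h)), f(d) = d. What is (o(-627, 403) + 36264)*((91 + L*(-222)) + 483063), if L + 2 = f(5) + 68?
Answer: 2288135881136/135 ≈ 1.6949e+10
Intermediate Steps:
L = 71 (L = -2 + (5 + 68) = -2 + 73 = 71)
o(v, h) = 2*h/(-50 + v - h) (o(v, h) = (2*h)/(-50 + v - h) = 2*h/(-50 + v - h))
(o(-627, 403) + 36264)*((91 + L*(-222)) + 483063) = (2*403/(-50 - 627 - 1*403) + 36264)*((91 + 71*(-222)) + 483063) = (2*403/(-50 - 627 - 403) + 36264)*((91 - 15762) + 483063) = (2*403/(-1080) + 36264)*(-15671 + 483063) = (2*403*(-1/1080) + 36264)*467392 = (-403/540 + 36264)*467392 = (19582157/540)*467392 = 2288135881136/135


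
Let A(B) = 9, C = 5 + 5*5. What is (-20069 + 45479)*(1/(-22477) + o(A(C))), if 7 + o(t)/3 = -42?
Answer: -11993955600/3211 ≈ -3.7353e+6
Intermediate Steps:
C = 30 (C = 5 + 25 = 30)
o(t) = -147 (o(t) = -21 + 3*(-42) = -21 - 126 = -147)
(-20069 + 45479)*(1/(-22477) + o(A(C))) = (-20069 + 45479)*(1/(-22477) - 147) = 25410*(-1/22477 - 147) = 25410*(-3304120/22477) = -11993955600/3211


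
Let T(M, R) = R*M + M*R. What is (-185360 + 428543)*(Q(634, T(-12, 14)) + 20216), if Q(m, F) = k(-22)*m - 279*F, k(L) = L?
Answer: 24321218196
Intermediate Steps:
T(M, R) = 2*M*R (T(M, R) = M*R + M*R = 2*M*R)
Q(m, F) = -279*F - 22*m (Q(m, F) = -22*m - 279*F = -279*F - 22*m)
(-185360 + 428543)*(Q(634, T(-12, 14)) + 20216) = (-185360 + 428543)*((-558*(-12)*14 - 22*634) + 20216) = 243183*((-279*(-336) - 13948) + 20216) = 243183*((93744 - 13948) + 20216) = 243183*(79796 + 20216) = 243183*100012 = 24321218196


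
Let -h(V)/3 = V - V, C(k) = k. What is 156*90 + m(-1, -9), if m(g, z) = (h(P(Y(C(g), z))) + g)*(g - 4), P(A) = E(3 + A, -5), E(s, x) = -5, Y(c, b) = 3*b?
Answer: 14045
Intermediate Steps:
P(A) = -5
h(V) = 0 (h(V) = -3*(V - V) = -3*0 = 0)
m(g, z) = g*(-4 + g) (m(g, z) = (0 + g)*(g - 4) = g*(-4 + g))
156*90 + m(-1, -9) = 156*90 - (-4 - 1) = 14040 - 1*(-5) = 14040 + 5 = 14045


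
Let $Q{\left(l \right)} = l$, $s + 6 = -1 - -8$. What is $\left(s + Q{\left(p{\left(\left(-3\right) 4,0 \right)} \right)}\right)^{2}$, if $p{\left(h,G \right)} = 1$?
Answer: $4$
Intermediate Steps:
$s = 1$ ($s = -6 - -7 = -6 + \left(-1 + 8\right) = -6 + 7 = 1$)
$\left(s + Q{\left(p{\left(\left(-3\right) 4,0 \right)} \right)}\right)^{2} = \left(1 + 1\right)^{2} = 2^{2} = 4$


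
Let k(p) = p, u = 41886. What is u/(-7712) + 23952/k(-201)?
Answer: -32189485/258352 ≈ -124.60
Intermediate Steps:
u/(-7712) + 23952/k(-201) = 41886/(-7712) + 23952/(-201) = 41886*(-1/7712) + 23952*(-1/201) = -20943/3856 - 7984/67 = -32189485/258352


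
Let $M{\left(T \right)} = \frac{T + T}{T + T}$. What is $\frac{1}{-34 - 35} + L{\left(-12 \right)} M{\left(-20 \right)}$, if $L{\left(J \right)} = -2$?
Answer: $- \frac{139}{69} \approx -2.0145$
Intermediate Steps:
$M{\left(T \right)} = 1$ ($M{\left(T \right)} = \frac{2 T}{2 T} = 2 T \frac{1}{2 T} = 1$)
$\frac{1}{-34 - 35} + L{\left(-12 \right)} M{\left(-20 \right)} = \frac{1}{-34 - 35} - 2 = \frac{1}{-69} - 2 = - \frac{1}{69} - 2 = - \frac{139}{69}$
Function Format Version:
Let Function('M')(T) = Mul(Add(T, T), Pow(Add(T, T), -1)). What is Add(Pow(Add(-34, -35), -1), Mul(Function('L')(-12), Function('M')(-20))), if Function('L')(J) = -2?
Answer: Rational(-139, 69) ≈ -2.0145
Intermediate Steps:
Function('M')(T) = 1 (Function('M')(T) = Mul(Mul(2, T), Pow(Mul(2, T), -1)) = Mul(Mul(2, T), Mul(Rational(1, 2), Pow(T, -1))) = 1)
Add(Pow(Add(-34, -35), -1), Mul(Function('L')(-12), Function('M')(-20))) = Add(Pow(Add(-34, -35), -1), Mul(-2, 1)) = Add(Pow(-69, -1), -2) = Add(Rational(-1, 69), -2) = Rational(-139, 69)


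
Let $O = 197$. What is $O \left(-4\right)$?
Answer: $-788$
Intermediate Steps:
$O \left(-4\right) = 197 \left(-4\right) = -788$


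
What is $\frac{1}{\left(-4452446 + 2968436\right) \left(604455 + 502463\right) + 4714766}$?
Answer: $- \frac{1}{1642672666414} \approx -6.0876 \cdot 10^{-13}$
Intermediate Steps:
$\frac{1}{\left(-4452446 + 2968436\right) \left(604455 + 502463\right) + 4714766} = \frac{1}{\left(-1484010\right) 1106918 + 4714766} = \frac{1}{-1642677381180 + 4714766} = \frac{1}{-1642672666414} = - \frac{1}{1642672666414}$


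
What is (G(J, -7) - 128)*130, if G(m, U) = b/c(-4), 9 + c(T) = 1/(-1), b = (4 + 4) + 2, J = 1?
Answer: -16770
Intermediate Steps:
b = 10 (b = 8 + 2 = 10)
c(T) = -10 (c(T) = -9 + 1/(-1) = -9 - 1 = -10)
G(m, U) = -1 (G(m, U) = 10/(-10) = 10*(-⅒) = -1)
(G(J, -7) - 128)*130 = (-1 - 128)*130 = -129*130 = -16770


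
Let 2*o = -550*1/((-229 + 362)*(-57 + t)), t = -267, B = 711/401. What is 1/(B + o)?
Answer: 17279892/30748687 ≈ 0.56197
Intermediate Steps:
B = 711/401 (B = 711*(1/401) = 711/401 ≈ 1.7731)
o = 275/43092 (o = (-550*1/((-229 + 362)*(-57 - 267)))/2 = (-550/((-324*133)))/2 = (-550/(-43092))/2 = (-550*(-1/43092))/2 = (½)*(275/21546) = 275/43092 ≈ 0.0063817)
1/(B + o) = 1/(711/401 + 275/43092) = 1/(30748687/17279892) = 17279892/30748687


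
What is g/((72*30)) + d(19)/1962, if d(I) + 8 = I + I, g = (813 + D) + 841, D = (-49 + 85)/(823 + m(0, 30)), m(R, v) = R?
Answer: 75671051/96883560 ≈ 0.78105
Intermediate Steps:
D = 36/823 (D = (-49 + 85)/(823 + 0) = 36/823 ≈ 0.043742)
g = 1361278/823 (g = (813 + 36/823) + 841 = 669135/823 + 841 = 1361278/823 ≈ 1654.0)
d(I) = -8 + 2*I (d(I) = -8 + (I + I) = -8 + 2*I)
g/((72*30)) + d(19)/1962 = 1361278/(823*((72*30))) + (-8 + 2*19)/1962 = (1361278/823)/2160 + (-8 + 38)*(1/1962) = (1361278/823)*(1/2160) + 30*(1/1962) = 680639/888840 + 5/327 = 75671051/96883560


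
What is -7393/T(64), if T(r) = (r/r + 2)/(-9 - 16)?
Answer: 184825/3 ≈ 61608.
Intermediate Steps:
T(r) = -3/25 (T(r) = (1 + 2)/(-25) = 3*(-1/25) = -3/25)
-7393/T(64) = -7393/(-3/25) = -7393*(-25/3) = 184825/3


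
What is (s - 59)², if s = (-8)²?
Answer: 25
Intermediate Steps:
s = 64
(s - 59)² = (64 - 59)² = 5² = 25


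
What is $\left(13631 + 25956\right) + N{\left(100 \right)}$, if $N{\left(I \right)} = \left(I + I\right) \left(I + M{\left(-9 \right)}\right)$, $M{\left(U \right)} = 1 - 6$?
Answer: $58587$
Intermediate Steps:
$M{\left(U \right)} = -5$
$N{\left(I \right)} = 2 I \left(-5 + I\right)$ ($N{\left(I \right)} = \left(I + I\right) \left(I - 5\right) = 2 I \left(-5 + I\right)$)
$\left(13631 + 25956\right) + N{\left(100 \right)} = \left(13631 + 25956\right) + 2 \cdot 100 \left(-5 + 100\right) = 39587 + 2 \cdot 100 \cdot 95 = 39587 + 19000 = 58587$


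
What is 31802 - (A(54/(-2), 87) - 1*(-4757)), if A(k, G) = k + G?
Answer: 26985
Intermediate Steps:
A(k, G) = G + k
31802 - (A(54/(-2), 87) - 1*(-4757)) = 31802 - ((87 + 54/(-2)) - 1*(-4757)) = 31802 - ((87 + 54*(-½)) + 4757) = 31802 - ((87 - 27) + 4757) = 31802 - (60 + 4757) = 31802 - 1*4817 = 31802 - 4817 = 26985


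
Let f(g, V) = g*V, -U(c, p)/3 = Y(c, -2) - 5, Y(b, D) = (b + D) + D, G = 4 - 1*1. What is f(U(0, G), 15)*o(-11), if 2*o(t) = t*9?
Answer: -40095/2 ≈ -20048.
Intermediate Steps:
o(t) = 9*t/2 (o(t) = (t*9)/2 = (9*t)/2 = 9*t/2)
G = 3 (G = 4 - 1 = 3)
Y(b, D) = b + 2*D (Y(b, D) = (D + b) + D = b + 2*D)
U(c, p) = 27 - 3*c (U(c, p) = -3*((c + 2*(-2)) - 5) = -3*((c - 4) - 5) = -3*((-4 + c) - 5) = -3*(-9 + c) = 27 - 3*c)
f(g, V) = V*g
f(U(0, G), 15)*o(-11) = (15*(27 - 3*0))*((9/2)*(-11)) = (15*(27 + 0))*(-99/2) = (15*27)*(-99/2) = 405*(-99/2) = -40095/2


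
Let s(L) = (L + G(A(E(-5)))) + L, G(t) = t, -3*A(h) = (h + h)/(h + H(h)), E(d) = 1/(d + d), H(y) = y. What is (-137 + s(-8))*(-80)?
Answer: 36800/3 ≈ 12267.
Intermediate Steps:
E(d) = 1/(2*d)
A(h) = -⅓ (A(h) = -(h + h)/(3*(h + h)) = -2*h/(3*(2*h)) = -2*h*1/(2*h)/3 = -⅓*1 = -⅓)
s(L) = -⅓ + 2*L (s(L) = (L - ⅓) + L = (-⅓ + L) + L = -⅓ + 2*L)
(-137 + s(-8))*(-80) = (-137 + (-⅓ + 2*(-8)))*(-80) = (-137 + (-⅓ - 16))*(-80) = (-137 - 49/3)*(-80) = -460/3*(-80) = 36800/3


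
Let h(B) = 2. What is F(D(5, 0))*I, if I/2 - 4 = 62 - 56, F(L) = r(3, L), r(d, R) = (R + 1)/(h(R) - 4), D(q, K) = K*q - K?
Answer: -10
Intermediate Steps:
D(q, K) = -K + K*q
r(d, R) = -1/2 - R/2 (r(d, R) = (R + 1)/(2 - 4) = (1 + R)/(-2) = (1 + R)*(-1/2) = -1/2 - R/2)
F(L) = -1/2 - L/2
I = 20 (I = 8 + 2*(62 - 56) = 8 + 2*6 = 8 + 12 = 20)
F(D(5, 0))*I = (-1/2 - 0*(-1 + 5))*20 = (-1/2 - 0*4)*20 = (-1/2 - 1/2*0)*20 = (-1/2 + 0)*20 = -1/2*20 = -10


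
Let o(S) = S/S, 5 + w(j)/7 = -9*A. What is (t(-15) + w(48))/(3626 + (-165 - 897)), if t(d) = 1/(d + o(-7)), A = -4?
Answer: 3037/35896 ≈ 0.084606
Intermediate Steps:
w(j) = 217 (w(j) = -35 + 7*(-9*(-4)) = -35 + 7*36 = -35 + 252 = 217)
o(S) = 1
t(d) = 1/(1 + d) (t(d) = 1/(d + 1) = 1/(1 + d))
(t(-15) + w(48))/(3626 + (-165 - 897)) = (1/(1 - 15) + 217)/(3626 + (-165 - 897)) = (1/(-14) + 217)/(3626 - 1062) = (-1/14 + 217)/2564 = (3037/14)*(1/2564) = 3037/35896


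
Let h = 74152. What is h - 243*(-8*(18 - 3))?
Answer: 103312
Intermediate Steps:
h - 243*(-8*(18 - 3)) = 74152 - 243*(-8*(18 - 3)) = 74152 - 243*(-8*15) = 74152 - 243*(-120) = 74152 - 1*(-29160) = 74152 + 29160 = 103312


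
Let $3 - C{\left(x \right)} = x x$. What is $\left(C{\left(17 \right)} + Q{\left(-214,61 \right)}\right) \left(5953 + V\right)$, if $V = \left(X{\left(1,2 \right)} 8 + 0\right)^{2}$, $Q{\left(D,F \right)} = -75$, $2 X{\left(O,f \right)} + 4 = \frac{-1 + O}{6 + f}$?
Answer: $-2241449$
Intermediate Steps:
$X{\left(O,f \right)} = -2 + \frac{-1 + O}{2 \left(6 + f\right)}$ ($X{\left(O,f \right)} = -2 + \frac{\left(-1 + O\right) \frac{1}{6 + f}}{2} = -2 + \frac{\frac{1}{6 + f} \left(-1 + O\right)}{2} = -2 + \frac{-1 + O}{2 \left(6 + f\right)}$)
$C{\left(x \right)} = 3 - x^{2}$ ($C{\left(x \right)} = 3 - x x = 3 - x^{2}$)
$V = 256$ ($V = \left(\frac{-25 + 1 - 8}{2 \left(6 + 2\right)} 8 + 0\right)^{2} = \left(\frac{-25 + 1 - 8}{2 \cdot 8} \cdot 8 + 0\right)^{2} = \left(\frac{1}{2} \cdot \frac{1}{8} \left(-32\right) 8 + 0\right)^{2} = \left(\left(-2\right) 8 + 0\right)^{2} = \left(-16 + 0\right)^{2} = \left(-16\right)^{2} = 256$)
$\left(C{\left(17 \right)} + Q{\left(-214,61 \right)}\right) \left(5953 + V\right) = \left(\left(3 - 17^{2}\right) - 75\right) \left(5953 + 256\right) = \left(\left(3 - 289\right) - 75\right) 6209 = \left(-286 - 75\right) 6209 = \left(-361\right) 6209 = -2241449$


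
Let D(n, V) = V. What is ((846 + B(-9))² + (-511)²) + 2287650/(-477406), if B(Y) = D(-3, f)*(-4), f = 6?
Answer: 223617020090/238703 ≈ 9.3680e+5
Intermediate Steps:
B(Y) = -24 (B(Y) = 6*(-4) = -24)
((846 + B(-9))² + (-511)²) + 2287650/(-477406) = ((846 - 24)² + (-511)²) + 2287650/(-477406) = (822² + 261121) + 2287650*(-1/477406) = (675684 + 261121) - 1143825/238703 = 936805 - 1143825/238703 = 223617020090/238703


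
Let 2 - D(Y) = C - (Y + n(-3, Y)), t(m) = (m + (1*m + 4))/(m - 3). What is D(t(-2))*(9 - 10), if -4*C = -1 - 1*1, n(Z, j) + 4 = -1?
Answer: 7/2 ≈ 3.5000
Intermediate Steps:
t(m) = (4 + 2*m)/(-3 + m) (t(m) = (m + (m + 4))/(-3 + m) = (m + (4 + m))/(-3 + m) = (4 + 2*m)/(-3 + m))
n(Z, j) = -5 (n(Z, j) = -4 - 1 = -5)
C = ½ (C = -(-1 - 1*1)/4 = -(-1 - 1)/4 = -¼*(-2) = ½ ≈ 0.50000)
D(Y) = -7/2 + Y (D(Y) = 2 - (½ - (Y - 5)) = 2 - (½ - (-5 + Y)) = 2 - (½ + (5 - Y)) = 2 - (11/2 - Y) = 2 + (-11/2 + Y) = -7/2 + Y)
D(t(-2))*(9 - 10) = (-7/2 + 2*(2 - 2)/(-3 - 2))*(9 - 10) = (-7/2 + 2*0/(-5))*(-1) = (-7/2 + 2*(-⅕)*0)*(-1) = (-7/2 + 0)*(-1) = -7/2*(-1) = 7/2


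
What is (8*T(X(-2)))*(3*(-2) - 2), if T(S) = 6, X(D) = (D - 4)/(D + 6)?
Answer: -384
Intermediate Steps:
X(D) = (-4 + D)/(6 + D)
(8*T(X(-2)))*(3*(-2) - 2) = (8*6)*(3*(-2) - 2) = 48*(-6 - 2) = 48*(-8) = -384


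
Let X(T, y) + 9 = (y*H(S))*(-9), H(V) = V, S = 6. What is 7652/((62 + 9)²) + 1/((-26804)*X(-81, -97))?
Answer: 1072489898591/706537062756 ≈ 1.5180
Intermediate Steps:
X(T, y) = -9 - 54*y (X(T, y) = -9 + (y*6)*(-9) = -9 + (6*y)*(-9) = -9 - 54*y)
7652/((62 + 9)²) + 1/((-26804)*X(-81, -97)) = 7652/((62 + 9)²) + 1/((-26804)*(-9 - 54*(-97))) = 7652/(71²) - 1/(26804*(-9 + 5238)) = 7652/5041 - 1/26804/5229 = 7652*(1/5041) - 1/26804*1/5229 = 7652/5041 - 1/140158116 = 1072489898591/706537062756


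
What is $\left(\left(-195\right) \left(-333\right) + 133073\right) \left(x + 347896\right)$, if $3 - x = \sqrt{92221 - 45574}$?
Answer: $68886785192 - 594024 \sqrt{5183} \approx 6.8844 \cdot 10^{10}$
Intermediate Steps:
$x = 3 - 3 \sqrt{5183}$ ($x = 3 - \sqrt{92221 - 45574} = 3 - \sqrt{46647} = 3 - 3 \sqrt{5183} \approx -212.98$)
$\left(\left(-195\right) \left(-333\right) + 133073\right) \left(x + 347896\right) = \left(\left(-195\right) \left(-333\right) + 133073\right) \left(\left(3 - 3 \sqrt{5183}\right) + 347896\right) = \left(64935 + 133073\right) \left(347899 - 3 \sqrt{5183}\right) = 198008 \left(347899 - 3 \sqrt{5183}\right) = 68886785192 - 594024 \sqrt{5183}$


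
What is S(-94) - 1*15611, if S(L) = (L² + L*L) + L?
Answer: 1967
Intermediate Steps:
S(L) = L + 2*L² (S(L) = (L² + L²) + L = 2*L² + L = L + 2*L²)
S(-94) - 1*15611 = -94*(1 + 2*(-94)) - 1*15611 = -94*(1 - 188) - 15611 = -94*(-187) - 15611 = 17578 - 15611 = 1967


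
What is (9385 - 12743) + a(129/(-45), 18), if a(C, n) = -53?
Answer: -3411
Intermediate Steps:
(9385 - 12743) + a(129/(-45), 18) = (9385 - 12743) - 53 = -3358 - 53 = -3411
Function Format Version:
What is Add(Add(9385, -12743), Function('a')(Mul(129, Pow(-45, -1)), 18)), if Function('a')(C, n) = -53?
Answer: -3411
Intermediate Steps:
Add(Add(9385, -12743), Function('a')(Mul(129, Pow(-45, -1)), 18)) = Add(Add(9385, -12743), -53) = Add(-3358, -53) = -3411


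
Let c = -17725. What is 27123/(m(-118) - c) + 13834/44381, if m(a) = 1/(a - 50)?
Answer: 243424176350/132157697419 ≈ 1.8419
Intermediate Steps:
m(a) = 1/(-50 + a)
27123/(m(-118) - c) + 13834/44381 = 27123/(1/(-50 - 118) - 1*(-17725)) + 13834/44381 = 27123/(1/(-168) + 17725) + 13834*(1/44381) = 27123/(-1/168 + 17725) + 13834/44381 = 27123/(2977799/168) + 13834/44381 = 27123*(168/2977799) + 13834/44381 = 4556664/2977799 + 13834/44381 = 243424176350/132157697419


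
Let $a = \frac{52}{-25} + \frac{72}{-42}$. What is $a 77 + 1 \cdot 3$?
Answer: $- \frac{7229}{25} \approx -289.16$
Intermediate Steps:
$a = - \frac{664}{175}$ ($a = 52 \left(- \frac{1}{25}\right) + 72 \left(- \frac{1}{42}\right) = - \frac{52}{25} - \frac{12}{7} = - \frac{664}{175} \approx -3.7943$)
$a 77 + 1 \cdot 3 = \left(- \frac{664}{175}\right) 77 + 1 \cdot 3 = - \frac{7304}{25} + 3 = - \frac{7229}{25}$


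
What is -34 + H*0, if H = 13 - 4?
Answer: -34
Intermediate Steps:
H = 9
-34 + H*0 = -34 + 9*0 = -34 + 0 = -34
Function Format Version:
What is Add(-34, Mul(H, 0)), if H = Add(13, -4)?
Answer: -34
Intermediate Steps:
H = 9
Add(-34, Mul(H, 0)) = Add(-34, Mul(9, 0)) = Add(-34, 0) = -34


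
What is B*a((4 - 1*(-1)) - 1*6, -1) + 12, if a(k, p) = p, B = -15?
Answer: 27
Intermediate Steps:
B*a((4 - 1*(-1)) - 1*6, -1) + 12 = -15*(-1) + 12 = 15 + 12 = 27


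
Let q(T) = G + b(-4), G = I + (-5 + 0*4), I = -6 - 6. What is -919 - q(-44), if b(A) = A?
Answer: -898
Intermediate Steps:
I = -12
G = -17 (G = -12 + (-5 + 0*4) = -12 + (-5 + 0) = -12 - 5 = -17)
q(T) = -21 (q(T) = -17 - 4 = -21)
-919 - q(-44) = -919 - 1*(-21) = -919 + 21 = -898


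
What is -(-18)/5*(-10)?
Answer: -36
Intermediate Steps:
-(-18)/5*(-10) = -6*(-3/5)*(-10) = (18/5)*(-10) = -36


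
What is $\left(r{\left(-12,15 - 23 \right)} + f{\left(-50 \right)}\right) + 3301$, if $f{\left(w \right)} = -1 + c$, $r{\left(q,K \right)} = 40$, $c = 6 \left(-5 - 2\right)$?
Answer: $3298$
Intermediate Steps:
$c = -42$ ($c = 6 \left(-7\right) = -42$)
$f{\left(w \right)} = -43$ ($f{\left(w \right)} = -1 - 42 = -43$)
$\left(r{\left(-12,15 - 23 \right)} + f{\left(-50 \right)}\right) + 3301 = \left(40 - 43\right) + 3301 = -3 + 3301 = 3298$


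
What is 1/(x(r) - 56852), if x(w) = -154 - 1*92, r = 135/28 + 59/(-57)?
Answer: -1/57098 ≈ -1.7514e-5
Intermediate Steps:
r = 6043/1596 (r = 135*(1/28) + 59*(-1/57) = 135/28 - 59/57 = 6043/1596 ≈ 3.7863)
x(w) = -246 (x(w) = -154 - 92 = -246)
1/(x(r) - 56852) = 1/(-246 - 56852) = 1/(-57098) = -1/57098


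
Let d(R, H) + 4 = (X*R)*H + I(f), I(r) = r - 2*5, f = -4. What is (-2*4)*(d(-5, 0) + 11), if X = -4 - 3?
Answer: 56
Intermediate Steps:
I(r) = -10 + r (I(r) = r - 10 = -10 + r)
X = -7
d(R, H) = -18 - 7*H*R (d(R, H) = -4 + ((-7*R)*H + (-10 - 4)) = -4 + (-7*H*R - 14) = -4 + (-14 - 7*H*R) = -18 - 7*H*R)
(-2*4)*(d(-5, 0) + 11) = (-2*4)*((-18 - 7*0*(-5)) + 11) = -8*((-18 + 0) + 11) = -8*(-18 + 11) = -8*(-7) = 56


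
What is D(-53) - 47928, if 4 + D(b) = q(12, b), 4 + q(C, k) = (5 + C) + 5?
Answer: -47914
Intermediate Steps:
q(C, k) = 6 + C (q(C, k) = -4 + ((5 + C) + 5) = -4 + (10 + C) = 6 + C)
D(b) = 14 (D(b) = -4 + (6 + 12) = -4 + 18 = 14)
D(-53) - 47928 = 14 - 47928 = -47914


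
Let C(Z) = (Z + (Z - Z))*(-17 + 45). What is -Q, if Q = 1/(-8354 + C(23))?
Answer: 1/7710 ≈ 0.00012970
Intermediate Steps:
C(Z) = 28*Z (C(Z) = (Z + 0)*28 = Z*28 = 28*Z)
Q = -1/7710 (Q = 1/(-8354 + 28*23) = 1/(-8354 + 644) = 1/(-7710) = -1/7710 ≈ -0.00012970)
-Q = -1*(-1/7710) = 1/7710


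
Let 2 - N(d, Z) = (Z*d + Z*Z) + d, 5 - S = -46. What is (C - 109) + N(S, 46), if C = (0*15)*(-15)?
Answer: -4620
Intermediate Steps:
S = 51 (S = 5 - 1*(-46) = 5 + 46 = 51)
C = 0 (C = 0*(-15) = 0)
N(d, Z) = 2 - d - Z² - Z*d (N(d, Z) = 2 - ((Z*d + Z*Z) + d) = 2 - ((Z*d + Z²) + d) = 2 - ((Z² + Z*d) + d) = 2 - (d + Z² + Z*d) = 2 + (-d - Z² - Z*d) = 2 - d - Z² - Z*d)
(C - 109) + N(S, 46) = (0 - 109) + (2 - 1*51 - 1*46² - 1*46*51) = -109 + (2 - 51 - 1*2116 - 2346) = -109 + (2 - 51 - 2116 - 2346) = -109 - 4511 = -4620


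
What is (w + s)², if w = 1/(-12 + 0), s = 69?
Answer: 683929/144 ≈ 4749.5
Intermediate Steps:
w = -1/12 (w = 1/(-12) = -1/12 ≈ -0.083333)
(w + s)² = (-1/12 + 69)² = (827/12)² = 683929/144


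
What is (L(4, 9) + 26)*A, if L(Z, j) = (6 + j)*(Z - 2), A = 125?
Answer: 7000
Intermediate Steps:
L(Z, j) = (-2 + Z)*(6 + j) (L(Z, j) = (6 + j)*(-2 + Z) = (-2 + Z)*(6 + j))
(L(4, 9) + 26)*A = ((-12 - 2*9 + 6*4 + 4*9) + 26)*125 = ((-12 - 18 + 24 + 36) + 26)*125 = (30 + 26)*125 = 56*125 = 7000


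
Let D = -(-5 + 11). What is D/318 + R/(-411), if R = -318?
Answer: 5481/7261 ≈ 0.75485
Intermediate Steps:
D = -6 (D = -1*6 = -6)
D/318 + R/(-411) = -6/318 - 318/(-411) = -6*1/318 - 318*(-1/411) = -1/53 + 106/137 = 5481/7261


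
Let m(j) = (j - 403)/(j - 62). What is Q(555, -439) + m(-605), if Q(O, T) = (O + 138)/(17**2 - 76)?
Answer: 225645/47357 ≈ 4.7648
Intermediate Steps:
Q(O, T) = 46/71 + O/213 (Q(O, T) = (138 + O)/(289 - 76) = (138 + O)/213 = (138 + O)*(1/213) = 46/71 + O/213)
m(j) = (-403 + j)/(-62 + j)
Q(555, -439) + m(-605) = (46/71 + (1/213)*555) + (-403 - 605)/(-62 - 605) = (46/71 + 185/71) - 1008/(-667) = 231/71 - 1/667*(-1008) = 231/71 + 1008/667 = 225645/47357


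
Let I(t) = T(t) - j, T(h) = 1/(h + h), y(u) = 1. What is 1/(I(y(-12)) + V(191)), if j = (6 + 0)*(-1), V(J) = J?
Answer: 2/395 ≈ 0.0050633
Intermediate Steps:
T(h) = 1/(2*h)
j = -6 (j = 6*(-1) = -6)
I(t) = 6 + 1/(2*t) (I(t) = 1/(2*t) - 1*(-6) = 1/(2*t) + 6 = 6 + 1/(2*t))
1/(I(y(-12)) + V(191)) = 1/((6 + (½)/1) + 191) = 1/((6 + (½)*1) + 191) = 1/((6 + ½) + 191) = 1/(13/2 + 191) = 1/(395/2) = 2/395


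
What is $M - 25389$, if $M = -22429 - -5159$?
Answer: $-42659$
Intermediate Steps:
$M = -17270$ ($M = -22429 + 5159 = -17270$)
$M - 25389 = -17270 - 25389 = -42659$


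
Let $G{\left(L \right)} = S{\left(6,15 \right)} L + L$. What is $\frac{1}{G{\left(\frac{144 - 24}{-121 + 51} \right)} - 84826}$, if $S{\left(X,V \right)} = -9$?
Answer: $- \frac{7}{593686} \approx -1.1791 \cdot 10^{-5}$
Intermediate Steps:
$G{\left(L \right)} = - 8 L$ ($G{\left(L \right)} = - 9 L + L = - 8 L$)
$\frac{1}{G{\left(\frac{144 - 24}{-121 + 51} \right)} - 84826} = \frac{1}{- 8 \frac{144 - 24}{-121 + 51} - 84826} = \frac{1}{- 8 \frac{120}{-70} - 84826} = \frac{1}{- 8 \cdot 120 \left(- \frac{1}{70}\right) - 84826} = \frac{1}{\left(-8\right) \left(- \frac{12}{7}\right) - 84826} = \frac{1}{\frac{96}{7} - 84826} = \frac{1}{- \frac{593686}{7}} = - \frac{7}{593686}$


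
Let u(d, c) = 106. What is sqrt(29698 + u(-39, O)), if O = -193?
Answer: 2*sqrt(7451) ≈ 172.64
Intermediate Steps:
sqrt(29698 + u(-39, O)) = sqrt(29698 + 106) = sqrt(29804) = 2*sqrt(7451)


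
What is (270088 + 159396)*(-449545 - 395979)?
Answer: -363139029616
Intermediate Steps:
(270088 + 159396)*(-449545 - 395979) = 429484*(-845524) = -363139029616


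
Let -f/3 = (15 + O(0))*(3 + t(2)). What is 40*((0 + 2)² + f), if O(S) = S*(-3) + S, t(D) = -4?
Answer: 1960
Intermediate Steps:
O(S) = -2*S (O(S) = -3*S + S = -2*S)
f = 45 (f = -3*(15 - 2*0)*(3 - 4) = -3*(15 + 0)*(-1) = -45*(-1) = -3*(-15) = 45)
40*((0 + 2)² + f) = 40*((0 + 2)² + 45) = 40*(2² + 45) = 40*(4 + 45) = 40*49 = 1960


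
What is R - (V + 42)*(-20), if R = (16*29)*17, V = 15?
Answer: 9028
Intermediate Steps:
R = 7888 (R = 464*17 = 7888)
R - (V + 42)*(-20) = 7888 - (15 + 42)*(-20) = 7888 - 57*(-20) = 7888 - 1*(-1140) = 7888 + 1140 = 9028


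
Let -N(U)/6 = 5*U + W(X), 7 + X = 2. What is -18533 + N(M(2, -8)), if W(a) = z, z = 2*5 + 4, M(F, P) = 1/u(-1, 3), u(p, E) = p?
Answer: -18587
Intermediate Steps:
X = -5 (X = -7 + 2 = -5)
M(F, P) = -1 (M(F, P) = 1/(-1) = -1)
z = 14 (z = 10 + 4 = 14)
W(a) = 14
N(U) = -84 - 30*U (N(U) = -6*(5*U + 14) = -6*(14 + 5*U) = -84 - 30*U)
-18533 + N(M(2, -8)) = -18533 + (-84 - 30*(-1)) = -18533 + (-84 + 30) = -18533 - 54 = -18587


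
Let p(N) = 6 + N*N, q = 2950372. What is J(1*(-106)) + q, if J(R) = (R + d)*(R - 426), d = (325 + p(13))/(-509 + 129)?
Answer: 3007464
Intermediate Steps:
p(N) = 6 + N**2
d = -25/19 (d = (325 + (6 + 13**2))/(-509 + 129) = (325 + (6 + 169))/(-380) = (325 + 175)*(-1/380) = 500*(-1/380) = -25/19 ≈ -1.3158)
J(R) = (-426 + R)*(-25/19 + R) (J(R) = (R - 25/19)*(R - 426) = (-25/19 + R)*(-426 + R) = (-426 + R)*(-25/19 + R))
J(1*(-106)) + q = (10650/19 + (1*(-106))**2 - 8119*(-106)/19) + 2950372 = (10650/19 + (-106)**2 - 8119/19*(-106)) + 2950372 = (10650/19 + 11236 + 860614/19) + 2950372 = 57092 + 2950372 = 3007464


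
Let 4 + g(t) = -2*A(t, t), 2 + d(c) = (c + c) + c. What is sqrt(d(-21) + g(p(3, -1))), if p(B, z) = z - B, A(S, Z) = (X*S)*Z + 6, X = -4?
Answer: sqrt(47) ≈ 6.8557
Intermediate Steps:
A(S, Z) = 6 - 4*S*Z (A(S, Z) = (-4*S)*Z + 6 = -4*S*Z + 6 = 6 - 4*S*Z)
d(c) = -2 + 3*c (d(c) = -2 + ((c + c) + c) = -2 + (2*c + c) = -2 + 3*c)
g(t) = -16 + 8*t**2 (g(t) = -4 - 2*(6 - 4*t*t) = -4 - 2*(6 - 4*t**2) = -4 + (-12 + 8*t**2) = -16 + 8*t**2)
sqrt(d(-21) + g(p(3, -1))) = sqrt((-2 + 3*(-21)) + (-16 + 8*(-1 - 1*3)**2)) = sqrt((-2 - 63) + (-16 + 8*(-1 - 3)**2)) = sqrt(-65 + (-16 + 8*(-4)**2)) = sqrt(-65 + (-16 + 8*16)) = sqrt(-65 + (-16 + 128)) = sqrt(-65 + 112) = sqrt(47)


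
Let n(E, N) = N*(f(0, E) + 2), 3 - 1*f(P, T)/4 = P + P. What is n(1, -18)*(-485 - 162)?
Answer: 163044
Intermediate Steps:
f(P, T) = 12 - 8*P (f(P, T) = 12 - 4*(P + P) = 12 - 8*P)
n(E, N) = 14*N (n(E, N) = N*((12 - 8*0) + 2) = N*((12 + 0) + 2) = N*(12 + 2) = N*14 = 14*N)
n(1, -18)*(-485 - 162) = (14*(-18))*(-485 - 162) = -252*(-647) = 163044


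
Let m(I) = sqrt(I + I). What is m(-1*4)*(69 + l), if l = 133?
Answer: 404*I*sqrt(2) ≈ 571.34*I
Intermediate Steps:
m(I) = sqrt(2)*sqrt(I) (m(I) = sqrt(2*I) = sqrt(2)*sqrt(I))
m(-1*4)*(69 + l) = (sqrt(2)*sqrt(-1*4))*(69 + 133) = (sqrt(2)*sqrt(-4))*202 = (sqrt(2)*(2*I))*202 = (2*I*sqrt(2))*202 = 404*I*sqrt(2)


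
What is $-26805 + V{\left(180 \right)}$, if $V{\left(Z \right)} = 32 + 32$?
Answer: $-26741$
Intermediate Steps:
$V{\left(Z \right)} = 64$
$-26805 + V{\left(180 \right)} = -26805 + 64 = -26741$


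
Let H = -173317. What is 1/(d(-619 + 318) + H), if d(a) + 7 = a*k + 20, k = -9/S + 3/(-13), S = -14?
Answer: -26/4509129 ≈ -5.7661e-6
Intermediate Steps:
k = 75/182 (k = -9/(-14) + 3/(-13) = -9*(-1/14) + 3*(-1/13) = 9/14 - 3/13 = 75/182 ≈ 0.41209)
d(a) = 13 + 75*a/182 (d(a) = -7 + (a*(75/182) + 20) = -7 + (75*a/182 + 20) = -7 + (20 + 75*a/182) = 13 + 75*a/182)
1/(d(-619 + 318) + H) = 1/((13 + 75*(-619 + 318)/182) - 173317) = 1/((13 + (75/182)*(-301)) - 173317) = 1/((13 - 3225/26) - 173317) = 1/(-2887/26 - 173317) = 1/(-4509129/26) = -26/4509129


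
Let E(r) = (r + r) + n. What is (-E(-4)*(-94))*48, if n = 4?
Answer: -18048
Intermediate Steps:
E(r) = 4 + 2*r (E(r) = (r + r) + 4 = 2*r + 4 = 4 + 2*r)
(-E(-4)*(-94))*48 = (-(4 + 2*(-4))*(-94))*48 = (-(4 - 8)*(-94))*48 = (-1*(-4)*(-94))*48 = (4*(-94))*48 = -376*48 = -18048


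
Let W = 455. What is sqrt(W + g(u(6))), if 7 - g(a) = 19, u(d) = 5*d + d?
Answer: sqrt(443) ≈ 21.048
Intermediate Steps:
u(d) = 6*d
g(a) = -12 (g(a) = 7 - 1*19 = 7 - 19 = -12)
sqrt(W + g(u(6))) = sqrt(455 - 12) = sqrt(443)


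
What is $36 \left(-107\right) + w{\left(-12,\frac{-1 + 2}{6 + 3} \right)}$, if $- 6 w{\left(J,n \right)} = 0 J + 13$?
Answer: $- \frac{23125}{6} \approx -3854.2$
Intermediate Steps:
$w{\left(J,n \right)} = - \frac{13}{6}$ ($w{\left(J,n \right)} = - \frac{0 J + 13}{6} = - \frac{0 + 13}{6} = \left(- \frac{1}{6}\right) 13 = - \frac{13}{6}$)
$36 \left(-107\right) + w{\left(-12,\frac{-1 + 2}{6 + 3} \right)} = 36 \left(-107\right) - \frac{13}{6} = -3852 - \frac{13}{6} = - \frac{23125}{6}$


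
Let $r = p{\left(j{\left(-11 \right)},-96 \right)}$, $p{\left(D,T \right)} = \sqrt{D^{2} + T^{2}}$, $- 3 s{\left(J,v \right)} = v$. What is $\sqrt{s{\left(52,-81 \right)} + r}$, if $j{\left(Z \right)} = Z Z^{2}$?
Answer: $\sqrt{27 + \sqrt{1780777}} \approx 36.898$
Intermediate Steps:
$s{\left(J,v \right)} = - \frac{v}{3}$
$j{\left(Z \right)} = Z^{3}$
$r = \sqrt{1780777}$ ($r = \sqrt{\left(\left(-11\right)^{3}\right)^{2} + \left(-96\right)^{2}} = \sqrt{\left(-1331\right)^{2} + 9216} = \sqrt{1771561 + 9216} = \sqrt{1780777} \approx 1334.5$)
$\sqrt{s{\left(52,-81 \right)} + r} = \sqrt{\left(- \frac{1}{3}\right) \left(-81\right) + \sqrt{1780777}} = \sqrt{27 + \sqrt{1780777}}$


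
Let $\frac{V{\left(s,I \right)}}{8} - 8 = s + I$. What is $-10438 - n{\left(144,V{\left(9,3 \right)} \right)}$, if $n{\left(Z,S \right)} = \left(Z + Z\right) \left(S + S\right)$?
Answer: $-102598$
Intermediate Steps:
$V{\left(s,I \right)} = 64 + 8 I + 8 s$ ($V{\left(s,I \right)} = 64 + 8 \left(s + I\right) = 64 + 8 \left(I + s\right) = 64 + \left(8 I + 8 s\right) = 64 + 8 I + 8 s$)
$n{\left(Z,S \right)} = 4 S Z$ ($n{\left(Z,S \right)} = 2 Z 2 S = 4 S Z$)
$-10438 - n{\left(144,V{\left(9,3 \right)} \right)} = -10438 - 4 \left(64 + 8 \cdot 3 + 8 \cdot 9\right) 144 = -10438 - 4 \left(64 + 24 + 72\right) 144 = -10438 - 4 \cdot 160 \cdot 144 = -10438 - 92160 = -102598$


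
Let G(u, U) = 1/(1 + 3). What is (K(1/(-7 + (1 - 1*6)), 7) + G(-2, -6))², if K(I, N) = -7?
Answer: 729/16 ≈ 45.563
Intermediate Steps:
G(u, U) = ¼ (G(u, U) = 1/4 = ¼)
(K(1/(-7 + (1 - 1*6)), 7) + G(-2, -6))² = (-7 + ¼)² = (-27/4)² = 729/16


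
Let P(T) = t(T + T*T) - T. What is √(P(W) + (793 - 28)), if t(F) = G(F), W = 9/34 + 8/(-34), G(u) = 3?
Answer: √887774/34 ≈ 27.712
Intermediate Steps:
W = 1/34 (W = 9*(1/34) + 8*(-1/34) = 9/34 - 4/17 = 1/34 ≈ 0.029412)
t(F) = 3
P(T) = 3 - T
√(P(W) + (793 - 28)) = √((3 - 1*1/34) + (793 - 28)) = √((3 - 1/34) + 765) = √(101/34 + 765) = √(26111/34) = √887774/34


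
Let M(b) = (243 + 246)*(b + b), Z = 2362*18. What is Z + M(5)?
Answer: 47406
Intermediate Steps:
Z = 42516
M(b) = 978*b (M(b) = 489*(2*b) = 978*b)
Z + M(5) = 42516 + 978*5 = 42516 + 4890 = 47406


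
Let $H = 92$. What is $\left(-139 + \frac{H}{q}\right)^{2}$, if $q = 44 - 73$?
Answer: $\frac{16999129}{841} \approx 20213.0$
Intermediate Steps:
$q = -29$ ($q = 44 - 73 = -29$)
$\left(-139 + \frac{H}{q}\right)^{2} = \left(-139 + \frac{92}{-29}\right)^{2} = \left(-139 + 92 \left(- \frac{1}{29}\right)\right)^{2} = \left(-139 - \frac{92}{29}\right)^{2} = \left(- \frac{4123}{29}\right)^{2} = \frac{16999129}{841}$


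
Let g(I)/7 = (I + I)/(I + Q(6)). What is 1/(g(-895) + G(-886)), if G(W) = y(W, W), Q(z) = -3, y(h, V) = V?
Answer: -449/391549 ≈ -0.0011467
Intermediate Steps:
G(W) = W
g(I) = 14*I/(-3 + I) (g(I) = 7*((I + I)/(I - 3)) = 7*((2*I)/(-3 + I)) = 7*(2*I/(-3 + I)) = 14*I/(-3 + I))
1/(g(-895) + G(-886)) = 1/(14*(-895)/(-3 - 895) - 886) = 1/(14*(-895)/(-898) - 886) = 1/(14*(-895)*(-1/898) - 886) = 1/(6265/449 - 886) = 1/(-391549/449) = -449/391549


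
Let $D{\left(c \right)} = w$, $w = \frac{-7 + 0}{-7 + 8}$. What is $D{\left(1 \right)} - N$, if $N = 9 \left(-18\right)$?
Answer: $155$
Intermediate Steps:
$w = -7$ ($w = - \frac{7}{1} = \left(-7\right) 1 = -7$)
$D{\left(c \right)} = -7$
$N = -162$
$D{\left(1 \right)} - N = -7 - -162 = -7 + 162 = 155$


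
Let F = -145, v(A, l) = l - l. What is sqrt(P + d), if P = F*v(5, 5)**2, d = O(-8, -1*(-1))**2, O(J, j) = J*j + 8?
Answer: 0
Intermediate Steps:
v(A, l) = 0
O(J, j) = 8 + J*j
d = 0 (d = (8 - (-8)*(-1))**2 = (8 - 8*1)**2 = (8 - 8)**2 = 0**2 = 0)
P = 0 (P = -145*0**2 = -145*0 = 0)
sqrt(P + d) = sqrt(0 + 0) = sqrt(0) = 0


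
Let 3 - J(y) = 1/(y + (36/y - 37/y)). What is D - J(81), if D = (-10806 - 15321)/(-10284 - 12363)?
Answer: -90821811/49521440 ≈ -1.8340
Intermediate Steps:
J(y) = 3 - 1/(y - 1/y) (J(y) = 3 - 1/(y + (36/y - 37/y)) = 3 - 1/(y - 1/y))
D = 8709/7549 (D = -26127/(-22647) = -26127*(-1/22647) = 8709/7549 ≈ 1.1537)
D - J(81) = 8709/7549 - (-3 - 1*81 + 3*81²)/(-1 + 81²) = 8709/7549 - (-3 - 81 + 3*6561)/(-1 + 6561) = 8709/7549 - (-3 - 81 + 19683)/6560 = 8709/7549 - 19599/6560 = -90821811/49521440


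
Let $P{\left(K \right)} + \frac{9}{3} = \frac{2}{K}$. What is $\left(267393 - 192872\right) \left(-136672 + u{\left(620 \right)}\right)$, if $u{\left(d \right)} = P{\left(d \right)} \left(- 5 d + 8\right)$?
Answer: $- \frac{1471635193446}{155} \approx -9.4944 \cdot 10^{9}$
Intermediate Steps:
$P{\left(K \right)} = -3 + \frac{2}{K}$
$u{\left(d \right)} = \left(-3 + \frac{2}{d}\right) \left(8 - 5 d\right)$ ($u{\left(d \right)} = \left(-3 + \frac{2}{d}\right) \left(- 5 d + 8\right) = \left(-3 + \frac{2}{d}\right) \left(8 - 5 d\right)$)
$\left(267393 - 192872\right) \left(-136672 + u{\left(620 \right)}\right) = \left(267393 - 192872\right) \left(-136672 + \left(-34 + 15 \cdot 620 + \frac{16}{620}\right)\right) = 74521 \left(-136672 + \left(-34 + 9300 + 16 \cdot \frac{1}{620}\right)\right) = 74521 \left(-136672 + \left(-34 + 9300 + \frac{4}{155}\right)\right) = 74521 \left(-136672 + \frac{1436234}{155}\right) = 74521 \left(- \frac{19747926}{155}\right) = - \frac{1471635193446}{155}$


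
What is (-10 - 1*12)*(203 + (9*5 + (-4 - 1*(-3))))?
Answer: -5434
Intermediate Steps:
(-10 - 1*12)*(203 + (9*5 + (-4 - 1*(-3)))) = (-10 - 12)*(203 + (45 + (-4 + 3))) = -22*(203 + (45 - 1)) = -22*(203 + 44) = -22*247 = -5434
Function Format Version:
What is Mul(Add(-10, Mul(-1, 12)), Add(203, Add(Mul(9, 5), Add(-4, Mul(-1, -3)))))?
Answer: -5434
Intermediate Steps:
Mul(Add(-10, Mul(-1, 12)), Add(203, Add(Mul(9, 5), Add(-4, Mul(-1, -3))))) = Mul(Add(-10, -12), Add(203, Add(45, Add(-4, 3)))) = Mul(-22, Add(203, Add(45, -1))) = Mul(-22, Add(203, 44)) = Mul(-22, 247) = -5434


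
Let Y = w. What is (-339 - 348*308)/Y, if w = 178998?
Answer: -35841/59666 ≈ -0.60069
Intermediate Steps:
Y = 178998
(-339 - 348*308)/Y = (-339 - 348*308)/178998 = (-339 - 107184)*(1/178998) = -107523*1/178998 = -35841/59666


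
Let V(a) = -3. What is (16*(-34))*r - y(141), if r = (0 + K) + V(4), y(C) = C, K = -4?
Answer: 3667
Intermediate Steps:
r = -7 (r = (0 - 4) - 3 = -4 - 3 = -7)
(16*(-34))*r - y(141) = (16*(-34))*(-7) - 1*141 = -544*(-7) - 141 = 3808 - 141 = 3667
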